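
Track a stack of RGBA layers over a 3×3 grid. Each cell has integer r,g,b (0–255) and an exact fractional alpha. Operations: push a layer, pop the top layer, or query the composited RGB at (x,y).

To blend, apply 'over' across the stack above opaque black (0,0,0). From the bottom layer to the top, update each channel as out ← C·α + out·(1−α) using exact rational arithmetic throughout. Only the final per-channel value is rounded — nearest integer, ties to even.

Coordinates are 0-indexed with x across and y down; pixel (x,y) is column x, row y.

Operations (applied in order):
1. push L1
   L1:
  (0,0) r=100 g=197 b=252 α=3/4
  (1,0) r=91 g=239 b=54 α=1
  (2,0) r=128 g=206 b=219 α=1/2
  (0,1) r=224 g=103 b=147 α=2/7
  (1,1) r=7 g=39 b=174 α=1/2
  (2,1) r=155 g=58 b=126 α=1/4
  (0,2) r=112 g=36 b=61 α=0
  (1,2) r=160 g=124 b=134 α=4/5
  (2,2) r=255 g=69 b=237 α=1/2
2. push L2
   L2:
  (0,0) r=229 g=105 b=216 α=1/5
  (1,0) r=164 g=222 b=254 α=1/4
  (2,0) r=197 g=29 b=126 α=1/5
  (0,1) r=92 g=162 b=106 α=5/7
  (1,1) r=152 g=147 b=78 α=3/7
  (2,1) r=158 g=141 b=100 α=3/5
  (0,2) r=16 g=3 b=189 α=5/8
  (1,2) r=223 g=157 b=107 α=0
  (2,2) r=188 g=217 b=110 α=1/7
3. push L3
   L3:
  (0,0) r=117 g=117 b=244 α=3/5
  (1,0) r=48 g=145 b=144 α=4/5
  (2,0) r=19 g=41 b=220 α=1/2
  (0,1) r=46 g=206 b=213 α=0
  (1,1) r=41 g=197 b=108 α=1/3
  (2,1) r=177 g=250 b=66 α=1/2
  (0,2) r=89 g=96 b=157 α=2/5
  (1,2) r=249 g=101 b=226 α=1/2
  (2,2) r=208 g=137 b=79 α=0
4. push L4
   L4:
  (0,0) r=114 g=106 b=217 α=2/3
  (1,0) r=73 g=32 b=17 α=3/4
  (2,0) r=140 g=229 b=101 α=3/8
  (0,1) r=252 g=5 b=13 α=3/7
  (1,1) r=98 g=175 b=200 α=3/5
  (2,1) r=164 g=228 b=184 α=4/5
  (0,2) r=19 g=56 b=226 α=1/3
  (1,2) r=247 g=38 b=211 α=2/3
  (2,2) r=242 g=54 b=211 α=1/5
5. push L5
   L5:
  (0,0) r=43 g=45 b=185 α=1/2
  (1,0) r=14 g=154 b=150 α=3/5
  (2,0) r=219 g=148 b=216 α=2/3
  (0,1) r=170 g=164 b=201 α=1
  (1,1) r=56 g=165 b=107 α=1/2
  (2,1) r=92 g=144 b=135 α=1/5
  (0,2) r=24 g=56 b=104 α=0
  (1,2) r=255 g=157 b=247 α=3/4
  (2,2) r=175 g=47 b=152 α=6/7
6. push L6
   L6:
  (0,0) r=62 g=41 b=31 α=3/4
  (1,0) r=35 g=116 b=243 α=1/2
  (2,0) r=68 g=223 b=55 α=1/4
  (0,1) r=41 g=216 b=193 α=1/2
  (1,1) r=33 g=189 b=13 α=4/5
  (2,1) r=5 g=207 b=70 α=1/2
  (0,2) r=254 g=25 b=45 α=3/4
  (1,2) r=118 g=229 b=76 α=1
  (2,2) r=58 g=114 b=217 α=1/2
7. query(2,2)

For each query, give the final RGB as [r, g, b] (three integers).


at x=2,y=2 over L1,L2,L3,L4,L5,L6:
L1 α=1/2: [255/2, 69/2, 237/2]
L2 α=1/7: [953/7, 424/7, 821/7]
L3 α=0: [953/7, 424/7, 821/7]
L4 α=1/5: [5506/35, 2074/35, 4761/35]
L5 α=6/7: [42256/245, 11944/245, 36681/245]
L6 α=1/2: [28233/245, 19937/245, 44923/245]
rounded: [115, 81, 183]


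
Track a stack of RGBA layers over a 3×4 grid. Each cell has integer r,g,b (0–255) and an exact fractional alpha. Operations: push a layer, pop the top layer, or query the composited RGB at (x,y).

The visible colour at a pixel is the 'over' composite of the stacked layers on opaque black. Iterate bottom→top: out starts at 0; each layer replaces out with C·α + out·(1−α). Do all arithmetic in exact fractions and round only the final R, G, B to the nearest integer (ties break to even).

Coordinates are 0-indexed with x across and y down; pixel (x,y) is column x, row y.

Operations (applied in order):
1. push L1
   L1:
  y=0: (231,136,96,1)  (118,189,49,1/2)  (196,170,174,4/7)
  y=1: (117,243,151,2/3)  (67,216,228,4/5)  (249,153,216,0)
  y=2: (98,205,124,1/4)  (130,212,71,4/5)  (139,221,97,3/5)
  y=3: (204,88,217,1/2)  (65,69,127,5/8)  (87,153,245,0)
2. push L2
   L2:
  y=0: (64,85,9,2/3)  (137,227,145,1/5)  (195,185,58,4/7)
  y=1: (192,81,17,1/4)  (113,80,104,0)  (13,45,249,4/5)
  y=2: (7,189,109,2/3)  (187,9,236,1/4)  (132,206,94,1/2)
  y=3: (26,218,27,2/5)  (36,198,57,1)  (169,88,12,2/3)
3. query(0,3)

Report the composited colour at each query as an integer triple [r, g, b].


(0,3) stack=L1,L2; from [0,0,0]:
L1 α=1/2: [102, 44, 217/2]
L2 α=2/5: [358/5, 568/5, 759/10]
= [72, 114, 76]


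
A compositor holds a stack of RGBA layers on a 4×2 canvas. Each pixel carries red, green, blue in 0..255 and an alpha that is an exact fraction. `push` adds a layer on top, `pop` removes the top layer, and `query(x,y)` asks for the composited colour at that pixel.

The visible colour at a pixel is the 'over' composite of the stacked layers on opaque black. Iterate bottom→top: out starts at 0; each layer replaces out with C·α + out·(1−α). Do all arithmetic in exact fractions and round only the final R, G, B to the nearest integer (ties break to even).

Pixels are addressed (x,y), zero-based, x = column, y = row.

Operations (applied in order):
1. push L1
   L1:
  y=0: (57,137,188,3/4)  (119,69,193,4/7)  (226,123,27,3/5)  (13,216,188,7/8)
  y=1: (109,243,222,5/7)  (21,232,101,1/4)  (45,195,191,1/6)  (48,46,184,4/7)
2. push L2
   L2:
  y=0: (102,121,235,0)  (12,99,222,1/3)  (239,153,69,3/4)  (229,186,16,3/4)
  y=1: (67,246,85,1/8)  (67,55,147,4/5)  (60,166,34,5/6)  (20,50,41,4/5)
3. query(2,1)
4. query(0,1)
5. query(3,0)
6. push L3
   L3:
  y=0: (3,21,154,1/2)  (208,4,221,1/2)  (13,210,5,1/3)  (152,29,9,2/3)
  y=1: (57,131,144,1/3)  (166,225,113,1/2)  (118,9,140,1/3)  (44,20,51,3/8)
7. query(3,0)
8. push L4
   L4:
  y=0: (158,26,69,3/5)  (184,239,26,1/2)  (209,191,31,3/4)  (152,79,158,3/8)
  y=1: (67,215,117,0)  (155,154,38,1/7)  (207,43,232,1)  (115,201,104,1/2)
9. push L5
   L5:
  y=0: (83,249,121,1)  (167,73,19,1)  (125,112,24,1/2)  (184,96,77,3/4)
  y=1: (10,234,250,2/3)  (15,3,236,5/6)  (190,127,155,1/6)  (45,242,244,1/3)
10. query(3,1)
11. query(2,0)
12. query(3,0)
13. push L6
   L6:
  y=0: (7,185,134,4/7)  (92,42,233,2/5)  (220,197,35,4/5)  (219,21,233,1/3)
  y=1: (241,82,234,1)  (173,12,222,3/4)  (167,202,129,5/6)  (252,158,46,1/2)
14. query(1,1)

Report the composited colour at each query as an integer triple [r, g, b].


query (2,1) [L1,L2] — begin 0,0,0
after L1 α=1/6: [15/2, 65/2, 191/6]
after L2 α=5/6: [205/4, 575/4, 1211/36]
= [51, 144, 34]

query (0,1) [L1,L2] — begin 0,0,0
L1 α=5/7: [545/7, 1215/7, 1110/7]
L2 α=1/8: [153/2, 1461/8, 1195/8]
→ [76, 183, 149]

query (3,0) [L1,L2] — begin 0,0,0
L1 α=7/8: [91/8, 189, 329/2]
L2 α=3/4: [5587/32, 747/4, 425/8]
rounded: [175, 187, 53]

at x=3,y=0 over L1,L2,L3:
+L1 (α=7/8) → [91/8, 189, 329/2]
+L2 (α=3/4) → [5587/32, 747/4, 425/8]
+L3 (α=2/3) → [5105/32, 979/12, 569/24]
rounded: [160, 82, 24]

at x=3,y=1 over L1,L2,L3,L4,L5:
L1 α=4/7: [192/7, 184/7, 736/7]
L2 α=4/5: [752/35, 1584/35, 1884/35]
L3 α=3/8: [419/14, 501/14, 2955/56]
L4 α=1/2: [2029/28, 3315/28, 8779/112]
L5 α=1/3: [2659/42, 6703/42, 7481/56]
rounded: [63, 160, 134]

at x=2,y=0 over L1,L2,L3,L4,L5:
+L1 (α=3/5) → [678/5, 369/5, 81/5]
+L2 (α=3/4) → [4263/20, 666/5, 279/5]
+L3 (α=1/3) → [4393/30, 794/5, 583/15]
+L4 (α=3/4) → [23203/120, 3659/20, 989/30]
+L5 (α=1/2) → [38203/240, 5899/40, 1709/60]
rounded: [159, 147, 28]

at x=3,y=0 over L1,L2,L3,L4,L5:
+L1 (α=7/8) → [91/8, 189, 329/2]
+L2 (α=3/4) → [5587/32, 747/4, 425/8]
+L3 (α=2/3) → [5105/32, 979/12, 569/24]
+L4 (α=3/8) → [40117/256, 7739/96, 14221/192]
+L5 (α=3/4) → [181429/1024, 35387/384, 58573/768]
→ [177, 92, 76]

query (1,1) [L1,L2,L3,L4,L5,L6] — begin 0,0,0
L1 α=1/4: [21/4, 58, 101/4]
L2 α=4/5: [1093/20, 278/5, 2453/20]
L3 α=1/2: [4413/40, 1403/10, 4713/40]
L4 α=1/7: [16339/140, 4979/35, 14899/140]
L5 α=5/6: [26839/840, 2752/105, 60033/280]
L6 α=3/4: [462799/3360, 1633/105, 246513/1120]
→ [138, 16, 220]


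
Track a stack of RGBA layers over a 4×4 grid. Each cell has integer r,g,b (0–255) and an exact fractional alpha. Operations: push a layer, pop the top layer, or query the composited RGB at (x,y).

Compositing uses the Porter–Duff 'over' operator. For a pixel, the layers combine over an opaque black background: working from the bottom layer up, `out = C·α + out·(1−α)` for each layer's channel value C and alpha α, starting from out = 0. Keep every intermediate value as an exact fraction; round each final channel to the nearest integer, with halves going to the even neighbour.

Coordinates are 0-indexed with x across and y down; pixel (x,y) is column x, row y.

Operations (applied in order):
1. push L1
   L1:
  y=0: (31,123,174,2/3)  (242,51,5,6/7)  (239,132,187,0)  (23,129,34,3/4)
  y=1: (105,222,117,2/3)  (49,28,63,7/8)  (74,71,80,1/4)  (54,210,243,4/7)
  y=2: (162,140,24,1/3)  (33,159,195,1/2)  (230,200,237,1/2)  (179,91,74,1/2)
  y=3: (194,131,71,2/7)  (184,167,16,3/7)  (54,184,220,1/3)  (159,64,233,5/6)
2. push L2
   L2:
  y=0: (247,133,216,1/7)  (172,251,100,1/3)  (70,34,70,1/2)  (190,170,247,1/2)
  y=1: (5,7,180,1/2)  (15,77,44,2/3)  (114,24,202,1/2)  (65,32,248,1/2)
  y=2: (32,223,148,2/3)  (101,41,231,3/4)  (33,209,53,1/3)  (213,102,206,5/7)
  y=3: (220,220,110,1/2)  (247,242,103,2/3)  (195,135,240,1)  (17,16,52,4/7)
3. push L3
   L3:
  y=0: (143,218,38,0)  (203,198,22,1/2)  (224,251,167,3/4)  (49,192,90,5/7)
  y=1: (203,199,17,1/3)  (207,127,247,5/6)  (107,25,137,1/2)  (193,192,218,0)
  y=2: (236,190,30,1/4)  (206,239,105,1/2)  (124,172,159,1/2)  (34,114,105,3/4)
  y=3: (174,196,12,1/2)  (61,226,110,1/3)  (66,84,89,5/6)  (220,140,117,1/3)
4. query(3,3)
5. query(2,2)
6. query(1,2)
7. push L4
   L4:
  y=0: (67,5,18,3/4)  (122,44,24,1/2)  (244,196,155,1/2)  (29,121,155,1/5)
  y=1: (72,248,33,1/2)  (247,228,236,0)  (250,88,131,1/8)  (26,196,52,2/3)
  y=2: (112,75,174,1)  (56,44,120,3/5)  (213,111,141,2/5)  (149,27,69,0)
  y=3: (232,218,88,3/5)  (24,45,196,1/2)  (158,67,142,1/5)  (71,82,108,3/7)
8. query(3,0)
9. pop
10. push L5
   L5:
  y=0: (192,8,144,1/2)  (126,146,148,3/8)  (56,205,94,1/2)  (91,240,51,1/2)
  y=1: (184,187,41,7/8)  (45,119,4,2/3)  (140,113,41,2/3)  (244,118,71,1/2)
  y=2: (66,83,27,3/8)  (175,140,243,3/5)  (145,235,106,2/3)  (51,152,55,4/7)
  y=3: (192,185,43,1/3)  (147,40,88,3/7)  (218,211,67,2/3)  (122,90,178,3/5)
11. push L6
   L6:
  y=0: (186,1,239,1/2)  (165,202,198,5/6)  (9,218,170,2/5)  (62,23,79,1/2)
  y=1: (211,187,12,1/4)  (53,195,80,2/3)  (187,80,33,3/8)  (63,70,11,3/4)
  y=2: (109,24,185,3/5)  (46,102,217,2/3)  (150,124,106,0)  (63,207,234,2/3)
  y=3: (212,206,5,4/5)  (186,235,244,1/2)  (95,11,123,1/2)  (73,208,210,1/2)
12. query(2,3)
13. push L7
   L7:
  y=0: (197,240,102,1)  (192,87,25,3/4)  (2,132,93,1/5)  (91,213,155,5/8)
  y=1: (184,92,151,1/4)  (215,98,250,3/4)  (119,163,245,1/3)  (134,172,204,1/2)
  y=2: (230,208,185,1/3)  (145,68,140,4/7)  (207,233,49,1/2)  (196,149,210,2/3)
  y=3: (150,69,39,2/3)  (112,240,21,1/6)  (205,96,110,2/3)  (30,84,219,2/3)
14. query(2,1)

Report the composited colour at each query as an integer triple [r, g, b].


query (3,3) [L1,L2,L3] — begin 0,0,0
L1 α=5/6: [265/2, 160/3, 1165/6]
L2 α=4/7: [133/2, 32, 1581/14]
L3 α=1/3: [353/3, 68, 800/7]
→ [118, 68, 114]

at x=2,y=2 over L1,L2,L3:
+L1 (α=1/2) → [115, 100, 237/2]
+L2 (α=1/3) → [263/3, 409/3, 290/3]
+L3 (α=1/2) → [635/6, 925/6, 767/6]
rounded: [106, 154, 128]

query (1,2) [L1,L2,L3] — begin 0,0,0
L1 α=1/2: [33/2, 159/2, 195/2]
L2 α=3/4: [639/8, 405/8, 1581/8]
L3 α=1/2: [2287/16, 2317/16, 2421/16]
= [143, 145, 151]

query (3,0) [L1,L2,L3,L4] — begin 0,0,0
+L1 (α=3/4) → [69/4, 387/4, 51/2]
+L2 (α=1/2) → [829/8, 1067/8, 545/4]
+L3 (α=5/7) → [1809/28, 701/4, 1445/14]
+L4 (α=1/5) → [2012/35, 822/5, 795/7]
rounded: [57, 164, 114]

(2,3) stack=L1,L2,L3,L5,L6; from [0,0,0]:
+L1 (α=1/3) → [18, 184/3, 220/3]
+L2 (α=1) → [195, 135, 240]
+L3 (α=5/6) → [175/2, 185/2, 685/6]
+L5 (α=2/3) → [349/2, 343/2, 1489/18]
+L6 (α=1/2) → [539/4, 365/4, 3703/36]
= [135, 91, 103]

at x=2,y=1 over L1,L2,L3,L5,L6,L7:
after L1 α=1/4: [37/2, 71/4, 20]
after L2 α=1/2: [265/4, 167/8, 111]
after L3 α=1/2: [693/8, 367/16, 124]
after L5 α=2/3: [2933/24, 3983/48, 206/3]
after L6 α=3/8: [28129/192, 31435/384, 1327/24]
after L7 α=1/3: [39553/288, 62731/576, 4267/36]
= [137, 109, 119]


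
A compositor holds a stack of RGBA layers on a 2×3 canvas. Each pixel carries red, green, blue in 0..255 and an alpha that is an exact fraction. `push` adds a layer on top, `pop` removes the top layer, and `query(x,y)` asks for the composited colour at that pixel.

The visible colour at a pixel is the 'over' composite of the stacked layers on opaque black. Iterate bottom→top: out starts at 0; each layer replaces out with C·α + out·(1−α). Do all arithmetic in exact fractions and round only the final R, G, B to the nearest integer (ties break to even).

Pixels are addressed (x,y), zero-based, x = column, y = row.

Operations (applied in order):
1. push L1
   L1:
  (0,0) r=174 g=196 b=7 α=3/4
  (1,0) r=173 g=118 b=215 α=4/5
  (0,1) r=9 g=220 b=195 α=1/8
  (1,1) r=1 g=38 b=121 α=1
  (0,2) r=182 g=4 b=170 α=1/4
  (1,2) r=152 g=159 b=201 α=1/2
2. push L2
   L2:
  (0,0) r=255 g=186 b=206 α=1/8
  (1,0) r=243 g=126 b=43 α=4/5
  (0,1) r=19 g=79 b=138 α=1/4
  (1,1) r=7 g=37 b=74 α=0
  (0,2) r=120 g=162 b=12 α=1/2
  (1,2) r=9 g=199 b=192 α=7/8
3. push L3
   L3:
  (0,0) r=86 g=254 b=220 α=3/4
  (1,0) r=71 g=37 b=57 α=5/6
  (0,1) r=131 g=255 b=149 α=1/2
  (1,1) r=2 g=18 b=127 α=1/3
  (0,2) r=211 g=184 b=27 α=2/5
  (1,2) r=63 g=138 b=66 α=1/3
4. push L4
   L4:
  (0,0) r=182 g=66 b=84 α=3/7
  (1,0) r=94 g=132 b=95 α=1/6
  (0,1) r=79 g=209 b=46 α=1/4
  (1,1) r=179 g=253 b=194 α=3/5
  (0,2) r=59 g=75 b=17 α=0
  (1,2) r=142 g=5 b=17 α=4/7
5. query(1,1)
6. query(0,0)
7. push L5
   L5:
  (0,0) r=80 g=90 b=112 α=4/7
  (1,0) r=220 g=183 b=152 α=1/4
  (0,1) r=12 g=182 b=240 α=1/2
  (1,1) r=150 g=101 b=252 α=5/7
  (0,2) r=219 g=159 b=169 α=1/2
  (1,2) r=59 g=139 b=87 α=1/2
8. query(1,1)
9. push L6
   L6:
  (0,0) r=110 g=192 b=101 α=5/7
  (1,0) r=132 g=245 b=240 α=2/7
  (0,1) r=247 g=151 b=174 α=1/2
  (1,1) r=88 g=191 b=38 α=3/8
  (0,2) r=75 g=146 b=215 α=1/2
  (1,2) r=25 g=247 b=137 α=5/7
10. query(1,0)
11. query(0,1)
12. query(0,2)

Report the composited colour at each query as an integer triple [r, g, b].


query (1,1) [L1,L2,L3,L4] — begin 0,0,0
after L1 α=1: [1, 38, 121]
after L2 α=0: [1, 38, 121]
after L3 α=1/3: [4/3, 94/3, 123]
after L4 α=3/5: [1619/15, 493/3, 828/5]
= [108, 164, 166]

query (0,0) [L1,L2,L3,L4] — begin 0,0,0
after L1 α=3/4: [261/2, 147, 21/4]
after L2 α=1/8: [2337/16, 1215/8, 971/32]
after L3 α=3/4: [6465/64, 7311/32, 22091/128]
after L4 α=3/7: [15201/112, 8895/56, 30155/224]
= [136, 159, 135]

query (1,1) [L1,L2,L3,L4,L5] — begin 0,0,0
+L1 (α=1) → [1, 38, 121]
+L2 (α=0) → [1, 38, 121]
+L3 (α=1/3) → [4/3, 94/3, 123]
+L4 (α=3/5) → [1619/15, 493/3, 828/5]
+L5 (α=5/7) → [14488/105, 2501/21, 7956/35]
→ [138, 119, 227]

(1,0) stack=L1,L2,L3,L4,L5,L6; from [0,0,0]:
L1 α=4/5: [692/5, 472/5, 172]
L2 α=4/5: [5552/25, 2992/25, 344/5]
L3 α=5/6: [4809/50, 2539/50, 1769/30]
L4 α=1/6: [5749/60, 3859/60, 2339/36]
L5 α=1/4: [10149/80, 7519/80, 4163/48]
L6 α=2/7: [14373/112, 15359/112, 6265/48]
rounded: [128, 137, 131]

(0,1) stack=L1,L2,L3,L4,L5,L6; from [0,0,0]:
after L1 α=1/8: [9/8, 55/2, 195/8]
after L2 α=1/4: [179/32, 323/8, 1689/32]
after L3 α=1/2: [4371/64, 2363/16, 6457/64]
after L4 α=1/4: [18169/256, 10433/64, 22315/256]
after L5 α=1/2: [21241/512, 22081/128, 83755/512]
after L6 α=1/2: [147705/1024, 41409/256, 172843/1024]
rounded: [144, 162, 169]

at x=0,y=2 over L1,L2,L3,L4,L5,L6:
+L1 (α=1/4) → [91/2, 1, 85/2]
+L2 (α=1/2) → [331/4, 163/2, 109/4]
+L3 (α=2/5) → [2681/20, 245/2, 543/20]
+L4 (α=0) → [2681/20, 245/2, 543/20]
+L5 (α=1/2) → [7061/40, 563/4, 3923/40]
+L6 (α=1/2) → [10061/80, 1147/8, 12523/80]
rounded: [126, 143, 157]


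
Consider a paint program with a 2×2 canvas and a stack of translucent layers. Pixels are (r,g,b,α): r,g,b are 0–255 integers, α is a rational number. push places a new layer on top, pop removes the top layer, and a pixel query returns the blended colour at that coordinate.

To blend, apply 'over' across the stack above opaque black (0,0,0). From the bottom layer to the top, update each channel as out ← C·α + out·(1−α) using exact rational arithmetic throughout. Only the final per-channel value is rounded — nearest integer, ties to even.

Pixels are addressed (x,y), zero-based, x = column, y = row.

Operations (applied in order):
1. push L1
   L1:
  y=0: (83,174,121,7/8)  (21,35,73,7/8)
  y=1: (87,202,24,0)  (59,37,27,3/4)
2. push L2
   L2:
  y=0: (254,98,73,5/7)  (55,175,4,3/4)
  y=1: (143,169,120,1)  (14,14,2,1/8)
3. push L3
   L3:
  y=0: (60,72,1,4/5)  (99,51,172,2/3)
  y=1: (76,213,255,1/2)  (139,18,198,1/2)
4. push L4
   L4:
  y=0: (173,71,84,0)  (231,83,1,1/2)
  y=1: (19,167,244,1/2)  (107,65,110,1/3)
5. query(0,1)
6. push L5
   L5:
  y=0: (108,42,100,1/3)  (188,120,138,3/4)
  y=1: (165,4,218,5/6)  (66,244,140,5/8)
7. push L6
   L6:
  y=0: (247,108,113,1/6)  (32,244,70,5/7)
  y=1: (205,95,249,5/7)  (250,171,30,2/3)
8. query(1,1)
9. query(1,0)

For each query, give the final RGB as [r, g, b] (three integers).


(0,1) stack=L1,L2,L3,L4; from [0,0,0]:
L1 α=0: [0, 0, 0]
L2 α=1: [143, 169, 120]
L3 α=1/2: [219/2, 191, 375/2]
L4 α=1/2: [257/4, 179, 863/4]
→ [64, 179, 216]

query (1,1) [L1,L2,L3,L4,L5,L6] — begin 0,0,0
+L1 (α=3/4) → [177/4, 111/4, 81/4]
+L2 (α=1/8) → [1295/32, 833/32, 575/32]
+L3 (α=1/2) → [5743/64, 1409/64, 6911/64]
+L4 (α=1/3) → [9167/96, 1163/32, 3477/32]
+L5 (α=5/8) → [19727/256, 42529/256, 32831/256]
+L6 (α=2/3) → [147727/768, 130081/768, 48191/768]
rounded: [192, 169, 63]

query (1,0) [L1,L2,L3,L4,L5,L6] — begin 0,0,0
after L1 α=7/8: [147/8, 245/8, 511/8]
after L2 α=3/4: [1467/32, 4445/32, 607/32]
after L3 α=2/3: [2601/32, 7709/96, 11615/96]
after L4 α=1/2: [9993/64, 15677/192, 11711/192]
after L5 α=3/4: [46089/256, 84797/768, 91199/768]
after L6 α=5/7: [66569/896, 553277/2688, 225599/2688]
= [74, 206, 84]


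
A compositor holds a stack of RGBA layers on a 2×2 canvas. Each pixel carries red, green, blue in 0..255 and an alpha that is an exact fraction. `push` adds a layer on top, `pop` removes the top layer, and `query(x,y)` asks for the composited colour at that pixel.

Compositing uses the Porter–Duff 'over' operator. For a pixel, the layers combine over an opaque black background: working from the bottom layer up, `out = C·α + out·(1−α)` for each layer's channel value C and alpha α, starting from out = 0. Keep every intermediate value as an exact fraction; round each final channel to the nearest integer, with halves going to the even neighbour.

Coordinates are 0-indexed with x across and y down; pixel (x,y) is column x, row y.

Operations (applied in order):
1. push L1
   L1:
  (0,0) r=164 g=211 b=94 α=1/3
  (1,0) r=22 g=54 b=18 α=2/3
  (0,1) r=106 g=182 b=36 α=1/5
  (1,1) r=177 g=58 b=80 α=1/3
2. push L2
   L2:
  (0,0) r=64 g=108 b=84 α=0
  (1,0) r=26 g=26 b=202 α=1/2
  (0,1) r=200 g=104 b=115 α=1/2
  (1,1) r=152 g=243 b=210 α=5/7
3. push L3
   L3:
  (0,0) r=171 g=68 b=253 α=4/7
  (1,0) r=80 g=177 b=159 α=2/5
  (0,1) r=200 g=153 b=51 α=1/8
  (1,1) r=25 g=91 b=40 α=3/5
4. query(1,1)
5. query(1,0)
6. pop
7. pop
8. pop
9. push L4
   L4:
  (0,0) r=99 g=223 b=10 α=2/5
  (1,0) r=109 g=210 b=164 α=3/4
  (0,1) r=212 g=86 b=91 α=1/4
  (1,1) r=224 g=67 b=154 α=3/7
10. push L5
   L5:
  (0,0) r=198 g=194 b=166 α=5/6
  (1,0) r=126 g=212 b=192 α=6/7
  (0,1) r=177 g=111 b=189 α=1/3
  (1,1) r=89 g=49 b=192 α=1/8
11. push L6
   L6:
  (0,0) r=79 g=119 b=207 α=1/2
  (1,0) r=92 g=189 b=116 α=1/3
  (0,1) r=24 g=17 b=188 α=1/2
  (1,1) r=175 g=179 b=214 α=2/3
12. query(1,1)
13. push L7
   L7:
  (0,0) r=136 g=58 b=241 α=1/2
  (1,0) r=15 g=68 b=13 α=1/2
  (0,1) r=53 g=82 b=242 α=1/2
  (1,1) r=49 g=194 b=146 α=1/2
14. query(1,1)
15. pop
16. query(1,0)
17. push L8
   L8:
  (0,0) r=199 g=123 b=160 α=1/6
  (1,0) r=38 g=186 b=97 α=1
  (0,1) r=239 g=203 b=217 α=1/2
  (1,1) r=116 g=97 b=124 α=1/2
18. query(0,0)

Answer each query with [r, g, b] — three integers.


(1,1) stack=L1,L2,L3; from [0,0,0]:
+L1 (α=1/3) → [59, 58/3, 80/3]
+L2 (α=5/7) → [878/7, 3761/21, 3310/21]
+L3 (α=3/5) → [2281/35, 2651/21, 1828/21]
= [65, 126, 87]

query (1,0) [L1,L2,L3] — begin 0,0,0
+L1 (α=2/3) → [44/3, 36, 12]
+L2 (α=1/2) → [61/3, 31, 107]
+L3 (α=2/5) → [221/5, 447/5, 639/5]
rounded: [44, 89, 128]

query (1,1) [L4,L5,L6] — begin 0,0,0
L4 α=3/7: [96, 201/7, 66]
L5 α=1/8: [761/8, 125/4, 327/4]
L6 α=2/3: [1187/8, 519/4, 2039/12]
→ [148, 130, 170]

query (1,1) [L4,L5,L6,L7] — begin 0,0,0
after L4 α=3/7: [96, 201/7, 66]
after L5 α=1/8: [761/8, 125/4, 327/4]
after L6 α=2/3: [1187/8, 519/4, 2039/12]
after L7 α=1/2: [1579/16, 1295/8, 3791/24]
rounded: [99, 162, 158]

at x=1,y=0 over L4,L5,L6:
L4 α=3/4: [327/4, 315/2, 123]
L5 α=6/7: [3351/28, 2859/14, 1275/7]
L6 α=1/3: [4639/42, 1394/7, 3362/21]
= [110, 199, 160]

query (0,0) [L4,L5,L6,L8] — begin 0,0,0
L4 α=2/5: [198/5, 446/5, 4]
L5 α=5/6: [858/5, 2648/15, 139]
L6 α=1/2: [1253/10, 4433/30, 173]
L8 α=1/6: [1651/12, 5171/36, 1025/6]
= [138, 144, 171]


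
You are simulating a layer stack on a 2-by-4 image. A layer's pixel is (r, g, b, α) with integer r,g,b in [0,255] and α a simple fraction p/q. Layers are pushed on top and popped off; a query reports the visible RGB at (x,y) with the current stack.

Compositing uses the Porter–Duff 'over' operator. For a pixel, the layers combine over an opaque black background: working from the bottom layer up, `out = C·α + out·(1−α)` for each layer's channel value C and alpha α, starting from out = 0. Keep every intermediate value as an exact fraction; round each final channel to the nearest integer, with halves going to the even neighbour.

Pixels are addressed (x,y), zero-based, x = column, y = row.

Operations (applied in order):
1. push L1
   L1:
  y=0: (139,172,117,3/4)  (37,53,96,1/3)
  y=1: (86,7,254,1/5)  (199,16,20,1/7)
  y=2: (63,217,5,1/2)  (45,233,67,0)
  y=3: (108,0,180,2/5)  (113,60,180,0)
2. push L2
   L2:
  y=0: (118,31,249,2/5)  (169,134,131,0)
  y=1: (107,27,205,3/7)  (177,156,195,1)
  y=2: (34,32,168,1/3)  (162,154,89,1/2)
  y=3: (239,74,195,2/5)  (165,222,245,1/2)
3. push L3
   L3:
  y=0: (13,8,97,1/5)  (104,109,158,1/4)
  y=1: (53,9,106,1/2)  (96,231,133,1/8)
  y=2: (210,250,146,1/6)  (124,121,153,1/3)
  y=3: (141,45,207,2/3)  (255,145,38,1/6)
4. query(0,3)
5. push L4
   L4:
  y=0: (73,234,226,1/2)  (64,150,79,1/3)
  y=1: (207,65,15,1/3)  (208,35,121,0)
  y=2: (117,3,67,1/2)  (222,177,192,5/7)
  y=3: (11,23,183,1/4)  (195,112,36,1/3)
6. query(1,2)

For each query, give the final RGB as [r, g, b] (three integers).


(0,3) stack=L1,L2,L3; from [0,0,0]:
L1 α=2/5: [216/5, 0, 72]
L2 α=2/5: [3038/25, 148/5, 606/5]
L3 α=2/3: [10088/75, 598/15, 892/5]
= [135, 40, 178]

(1,2) stack=L1,L2,L3,L4; from [0,0,0]:
+L1 (α=0) → [0, 0, 0]
+L2 (α=1/2) → [81, 77, 89/2]
+L3 (α=1/3) → [286/3, 275/3, 242/3]
+L4 (α=5/7) → [3902/21, 3205/21, 3364/21]
= [186, 153, 160]


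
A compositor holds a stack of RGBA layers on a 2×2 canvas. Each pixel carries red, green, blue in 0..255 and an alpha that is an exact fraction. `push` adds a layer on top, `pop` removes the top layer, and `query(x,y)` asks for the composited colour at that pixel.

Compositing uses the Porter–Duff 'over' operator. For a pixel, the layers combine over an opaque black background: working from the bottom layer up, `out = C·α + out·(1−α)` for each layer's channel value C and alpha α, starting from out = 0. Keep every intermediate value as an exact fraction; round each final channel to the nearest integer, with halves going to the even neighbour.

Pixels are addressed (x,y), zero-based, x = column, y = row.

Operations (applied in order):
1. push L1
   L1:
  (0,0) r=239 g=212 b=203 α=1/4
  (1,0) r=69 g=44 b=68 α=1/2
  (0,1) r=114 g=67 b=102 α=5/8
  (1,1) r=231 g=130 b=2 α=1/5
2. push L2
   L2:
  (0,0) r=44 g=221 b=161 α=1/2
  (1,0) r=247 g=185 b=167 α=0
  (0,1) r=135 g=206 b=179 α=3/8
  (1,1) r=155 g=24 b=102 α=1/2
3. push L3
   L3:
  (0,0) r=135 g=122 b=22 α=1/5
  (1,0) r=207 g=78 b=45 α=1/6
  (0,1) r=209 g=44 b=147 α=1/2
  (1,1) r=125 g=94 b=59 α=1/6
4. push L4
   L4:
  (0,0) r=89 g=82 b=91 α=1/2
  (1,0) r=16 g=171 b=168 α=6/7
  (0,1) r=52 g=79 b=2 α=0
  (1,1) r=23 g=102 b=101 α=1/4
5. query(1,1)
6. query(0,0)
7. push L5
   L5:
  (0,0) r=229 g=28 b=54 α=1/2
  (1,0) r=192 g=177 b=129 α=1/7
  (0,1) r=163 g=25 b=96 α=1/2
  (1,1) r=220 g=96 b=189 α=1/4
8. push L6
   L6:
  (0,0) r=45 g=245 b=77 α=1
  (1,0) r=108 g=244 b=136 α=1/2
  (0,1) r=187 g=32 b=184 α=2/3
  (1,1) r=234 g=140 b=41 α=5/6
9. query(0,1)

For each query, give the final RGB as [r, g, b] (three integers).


at x=1,y=1 over L1,L2,L3,L4:
after L1 α=1/5: [231/5, 26, 2/5]
after L2 α=1/2: [503/5, 25, 256/5]
after L3 α=1/6: [314/3, 73/2, 105/2]
after L4 α=1/4: [337/4, 423/8, 517/8]
rounded: [84, 53, 65]

query (0,0) [L1,L2,L3,L4] — begin 0,0,0
+L1 (α=1/4) → [239/4, 53, 203/4]
+L2 (α=1/2) → [415/8, 137, 847/8]
+L3 (α=1/5) → [137/2, 134, 891/10]
+L4 (α=1/2) → [315/4, 108, 1801/20]
→ [79, 108, 90]

query (0,1) [L1,L2,L3,L4,L5,L6] — begin 0,0,0
+L1 (α=5/8) → [285/4, 335/8, 255/4]
+L2 (α=3/8) → [3045/32, 6619/64, 3423/32]
+L3 (α=1/2) → [9733/64, 9435/128, 8127/64]
+L4 (α=0) → [9733/64, 9435/128, 8127/64]
+L5 (α=1/2) → [20165/128, 12635/256, 14271/128]
+L6 (α=2/3) → [22679/128, 9673/256, 61375/384]
→ [177, 38, 160]


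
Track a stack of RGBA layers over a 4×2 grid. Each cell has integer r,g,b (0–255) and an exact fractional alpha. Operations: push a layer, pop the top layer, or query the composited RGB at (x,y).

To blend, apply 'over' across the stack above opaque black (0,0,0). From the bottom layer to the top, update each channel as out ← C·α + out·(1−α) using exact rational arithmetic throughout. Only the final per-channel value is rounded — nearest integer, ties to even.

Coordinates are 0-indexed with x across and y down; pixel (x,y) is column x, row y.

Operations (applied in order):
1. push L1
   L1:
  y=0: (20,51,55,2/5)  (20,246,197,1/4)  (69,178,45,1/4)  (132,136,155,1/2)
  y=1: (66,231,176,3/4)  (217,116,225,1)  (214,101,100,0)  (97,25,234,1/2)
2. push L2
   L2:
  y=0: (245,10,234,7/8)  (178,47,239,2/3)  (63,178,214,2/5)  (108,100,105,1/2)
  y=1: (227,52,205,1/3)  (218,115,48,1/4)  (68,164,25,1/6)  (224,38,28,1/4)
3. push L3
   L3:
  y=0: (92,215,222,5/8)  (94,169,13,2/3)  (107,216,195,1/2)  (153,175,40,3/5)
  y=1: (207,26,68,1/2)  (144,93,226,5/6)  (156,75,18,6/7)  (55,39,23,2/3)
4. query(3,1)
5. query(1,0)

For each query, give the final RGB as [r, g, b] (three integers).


query (3,1) [L1,L2,L3] — begin 0,0,0
+L1 (α=1/2) → [97/2, 25/2, 117]
+L2 (α=1/4) → [739/8, 151/8, 379/4]
+L3 (α=2/3) → [1619/24, 775/24, 563/12]
→ [67, 32, 47]

at x=1,y=0 over L1,L2,L3:
after L1 α=1/4: [5, 123/2, 197/4]
after L2 α=2/3: [361/3, 311/6, 703/4]
after L3 α=2/3: [925/9, 2339/18, 269/4]
→ [103, 130, 67]


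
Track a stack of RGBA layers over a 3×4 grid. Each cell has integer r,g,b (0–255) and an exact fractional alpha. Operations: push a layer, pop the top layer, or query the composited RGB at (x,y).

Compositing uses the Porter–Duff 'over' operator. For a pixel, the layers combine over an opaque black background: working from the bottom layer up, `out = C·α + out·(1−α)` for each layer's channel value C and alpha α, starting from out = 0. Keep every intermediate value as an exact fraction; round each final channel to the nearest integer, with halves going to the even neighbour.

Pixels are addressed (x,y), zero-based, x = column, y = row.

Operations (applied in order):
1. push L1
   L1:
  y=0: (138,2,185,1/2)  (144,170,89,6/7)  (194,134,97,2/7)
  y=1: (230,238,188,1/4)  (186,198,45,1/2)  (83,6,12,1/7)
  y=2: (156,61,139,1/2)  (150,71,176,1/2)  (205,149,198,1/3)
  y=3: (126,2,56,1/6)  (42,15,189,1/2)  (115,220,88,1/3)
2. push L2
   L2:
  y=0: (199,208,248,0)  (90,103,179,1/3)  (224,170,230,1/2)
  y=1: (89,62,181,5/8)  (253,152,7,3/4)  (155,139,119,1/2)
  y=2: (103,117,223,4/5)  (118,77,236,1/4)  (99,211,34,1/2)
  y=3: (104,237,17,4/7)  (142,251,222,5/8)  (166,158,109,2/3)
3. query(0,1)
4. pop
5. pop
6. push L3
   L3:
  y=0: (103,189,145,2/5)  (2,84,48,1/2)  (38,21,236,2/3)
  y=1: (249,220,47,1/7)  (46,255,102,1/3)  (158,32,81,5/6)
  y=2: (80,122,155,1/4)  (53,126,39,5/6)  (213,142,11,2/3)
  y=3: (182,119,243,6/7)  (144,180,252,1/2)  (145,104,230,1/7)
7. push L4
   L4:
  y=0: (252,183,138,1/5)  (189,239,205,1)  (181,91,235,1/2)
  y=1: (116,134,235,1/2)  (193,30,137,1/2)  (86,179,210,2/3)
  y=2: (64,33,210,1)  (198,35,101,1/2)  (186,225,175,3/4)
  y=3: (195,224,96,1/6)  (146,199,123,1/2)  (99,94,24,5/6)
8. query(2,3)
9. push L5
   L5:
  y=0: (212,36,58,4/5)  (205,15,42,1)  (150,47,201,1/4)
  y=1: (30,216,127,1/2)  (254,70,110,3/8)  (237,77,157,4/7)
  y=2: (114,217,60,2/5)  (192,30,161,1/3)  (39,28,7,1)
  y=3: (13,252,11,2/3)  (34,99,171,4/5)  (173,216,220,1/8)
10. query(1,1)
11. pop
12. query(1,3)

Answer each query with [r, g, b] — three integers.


at x=0,y=1 over L1,L2:
after L1 α=1/4: [115/2, 119/2, 47]
after L2 α=5/8: [1235/16, 977/16, 523/4]
rounded: [77, 61, 131]

query (2,3) [L3,L4] — begin 0,0,0
L3 α=1/7: [145/7, 104/7, 230/7]
L4 α=5/6: [1805/21, 1697/21, 535/21]
rounded: [86, 81, 25]

query (1,1) [L3,L4,L5] — begin 0,0,0
after L3 α=1/3: [46/3, 85, 34]
after L4 α=1/2: [625/6, 115/2, 171/2]
after L5 α=3/8: [7697/48, 995/16, 1515/16]
rounded: [160, 62, 95]

query (1,3) [L3,L4] — begin 0,0,0
+L3 (α=1/2) → [72, 90, 126]
+L4 (α=1/2) → [109, 289/2, 249/2]
= [109, 144, 124]


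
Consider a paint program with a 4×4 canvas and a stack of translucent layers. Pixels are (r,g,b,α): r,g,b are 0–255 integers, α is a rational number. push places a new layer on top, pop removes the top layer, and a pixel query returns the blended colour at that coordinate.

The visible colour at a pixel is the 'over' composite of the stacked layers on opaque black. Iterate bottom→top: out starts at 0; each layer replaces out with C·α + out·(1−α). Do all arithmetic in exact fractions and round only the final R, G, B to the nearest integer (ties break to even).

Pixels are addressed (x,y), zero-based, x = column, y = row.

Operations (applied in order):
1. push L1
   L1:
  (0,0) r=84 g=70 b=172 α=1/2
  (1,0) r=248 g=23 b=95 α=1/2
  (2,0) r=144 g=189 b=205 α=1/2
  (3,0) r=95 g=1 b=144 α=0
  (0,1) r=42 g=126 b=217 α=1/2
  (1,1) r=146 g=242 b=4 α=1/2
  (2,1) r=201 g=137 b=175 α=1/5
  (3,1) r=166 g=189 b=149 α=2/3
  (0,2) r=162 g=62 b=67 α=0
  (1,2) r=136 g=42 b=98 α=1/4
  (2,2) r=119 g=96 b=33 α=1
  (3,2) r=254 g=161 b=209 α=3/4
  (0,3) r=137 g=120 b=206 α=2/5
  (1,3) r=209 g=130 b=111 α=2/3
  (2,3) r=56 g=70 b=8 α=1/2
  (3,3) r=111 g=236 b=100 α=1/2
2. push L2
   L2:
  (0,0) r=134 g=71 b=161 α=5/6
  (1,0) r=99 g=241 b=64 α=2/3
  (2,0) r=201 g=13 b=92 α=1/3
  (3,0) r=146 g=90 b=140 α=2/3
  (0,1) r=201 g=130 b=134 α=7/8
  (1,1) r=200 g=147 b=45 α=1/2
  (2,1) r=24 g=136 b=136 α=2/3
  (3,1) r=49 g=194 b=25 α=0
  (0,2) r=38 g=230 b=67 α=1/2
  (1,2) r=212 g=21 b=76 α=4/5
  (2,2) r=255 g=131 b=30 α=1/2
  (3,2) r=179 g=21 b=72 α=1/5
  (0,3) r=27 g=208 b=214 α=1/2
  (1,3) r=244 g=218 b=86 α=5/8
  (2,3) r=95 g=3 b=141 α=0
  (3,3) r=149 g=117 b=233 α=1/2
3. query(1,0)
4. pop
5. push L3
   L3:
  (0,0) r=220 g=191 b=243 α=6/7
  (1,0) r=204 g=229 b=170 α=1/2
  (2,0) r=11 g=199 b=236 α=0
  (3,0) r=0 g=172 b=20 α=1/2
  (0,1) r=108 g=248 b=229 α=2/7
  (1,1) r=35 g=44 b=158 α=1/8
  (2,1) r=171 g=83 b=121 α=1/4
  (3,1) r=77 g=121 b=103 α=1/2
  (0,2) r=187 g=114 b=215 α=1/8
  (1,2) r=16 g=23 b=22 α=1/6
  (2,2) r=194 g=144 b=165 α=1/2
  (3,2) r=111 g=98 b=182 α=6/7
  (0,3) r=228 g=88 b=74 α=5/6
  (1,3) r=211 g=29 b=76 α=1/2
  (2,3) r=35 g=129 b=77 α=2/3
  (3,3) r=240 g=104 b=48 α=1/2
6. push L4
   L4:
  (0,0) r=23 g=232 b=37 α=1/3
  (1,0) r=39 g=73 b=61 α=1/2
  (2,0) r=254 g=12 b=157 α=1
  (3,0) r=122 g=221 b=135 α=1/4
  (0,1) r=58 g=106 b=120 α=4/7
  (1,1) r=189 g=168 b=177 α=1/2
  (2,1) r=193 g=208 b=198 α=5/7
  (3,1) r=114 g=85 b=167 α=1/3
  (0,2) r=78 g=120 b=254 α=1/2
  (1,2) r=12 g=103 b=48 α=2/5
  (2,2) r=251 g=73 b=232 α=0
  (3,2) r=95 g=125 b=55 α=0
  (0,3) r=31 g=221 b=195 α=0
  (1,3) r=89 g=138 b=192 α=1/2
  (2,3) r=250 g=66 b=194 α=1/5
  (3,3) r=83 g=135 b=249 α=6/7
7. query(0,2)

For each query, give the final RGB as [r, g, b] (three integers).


(1,0) stack=L1,L2; from [0,0,0]:
+L1 (α=1/2) → [124, 23/2, 95/2]
+L2 (α=2/3) → [322/3, 329/2, 117/2]
→ [107, 164, 58]

at x=0,y=2 over L1,L3,L4:
after L1 α=0: [0, 0, 0]
after L3 α=1/8: [187/8, 57/4, 215/8]
after L4 α=1/2: [811/16, 537/8, 2247/16]
→ [51, 67, 140]


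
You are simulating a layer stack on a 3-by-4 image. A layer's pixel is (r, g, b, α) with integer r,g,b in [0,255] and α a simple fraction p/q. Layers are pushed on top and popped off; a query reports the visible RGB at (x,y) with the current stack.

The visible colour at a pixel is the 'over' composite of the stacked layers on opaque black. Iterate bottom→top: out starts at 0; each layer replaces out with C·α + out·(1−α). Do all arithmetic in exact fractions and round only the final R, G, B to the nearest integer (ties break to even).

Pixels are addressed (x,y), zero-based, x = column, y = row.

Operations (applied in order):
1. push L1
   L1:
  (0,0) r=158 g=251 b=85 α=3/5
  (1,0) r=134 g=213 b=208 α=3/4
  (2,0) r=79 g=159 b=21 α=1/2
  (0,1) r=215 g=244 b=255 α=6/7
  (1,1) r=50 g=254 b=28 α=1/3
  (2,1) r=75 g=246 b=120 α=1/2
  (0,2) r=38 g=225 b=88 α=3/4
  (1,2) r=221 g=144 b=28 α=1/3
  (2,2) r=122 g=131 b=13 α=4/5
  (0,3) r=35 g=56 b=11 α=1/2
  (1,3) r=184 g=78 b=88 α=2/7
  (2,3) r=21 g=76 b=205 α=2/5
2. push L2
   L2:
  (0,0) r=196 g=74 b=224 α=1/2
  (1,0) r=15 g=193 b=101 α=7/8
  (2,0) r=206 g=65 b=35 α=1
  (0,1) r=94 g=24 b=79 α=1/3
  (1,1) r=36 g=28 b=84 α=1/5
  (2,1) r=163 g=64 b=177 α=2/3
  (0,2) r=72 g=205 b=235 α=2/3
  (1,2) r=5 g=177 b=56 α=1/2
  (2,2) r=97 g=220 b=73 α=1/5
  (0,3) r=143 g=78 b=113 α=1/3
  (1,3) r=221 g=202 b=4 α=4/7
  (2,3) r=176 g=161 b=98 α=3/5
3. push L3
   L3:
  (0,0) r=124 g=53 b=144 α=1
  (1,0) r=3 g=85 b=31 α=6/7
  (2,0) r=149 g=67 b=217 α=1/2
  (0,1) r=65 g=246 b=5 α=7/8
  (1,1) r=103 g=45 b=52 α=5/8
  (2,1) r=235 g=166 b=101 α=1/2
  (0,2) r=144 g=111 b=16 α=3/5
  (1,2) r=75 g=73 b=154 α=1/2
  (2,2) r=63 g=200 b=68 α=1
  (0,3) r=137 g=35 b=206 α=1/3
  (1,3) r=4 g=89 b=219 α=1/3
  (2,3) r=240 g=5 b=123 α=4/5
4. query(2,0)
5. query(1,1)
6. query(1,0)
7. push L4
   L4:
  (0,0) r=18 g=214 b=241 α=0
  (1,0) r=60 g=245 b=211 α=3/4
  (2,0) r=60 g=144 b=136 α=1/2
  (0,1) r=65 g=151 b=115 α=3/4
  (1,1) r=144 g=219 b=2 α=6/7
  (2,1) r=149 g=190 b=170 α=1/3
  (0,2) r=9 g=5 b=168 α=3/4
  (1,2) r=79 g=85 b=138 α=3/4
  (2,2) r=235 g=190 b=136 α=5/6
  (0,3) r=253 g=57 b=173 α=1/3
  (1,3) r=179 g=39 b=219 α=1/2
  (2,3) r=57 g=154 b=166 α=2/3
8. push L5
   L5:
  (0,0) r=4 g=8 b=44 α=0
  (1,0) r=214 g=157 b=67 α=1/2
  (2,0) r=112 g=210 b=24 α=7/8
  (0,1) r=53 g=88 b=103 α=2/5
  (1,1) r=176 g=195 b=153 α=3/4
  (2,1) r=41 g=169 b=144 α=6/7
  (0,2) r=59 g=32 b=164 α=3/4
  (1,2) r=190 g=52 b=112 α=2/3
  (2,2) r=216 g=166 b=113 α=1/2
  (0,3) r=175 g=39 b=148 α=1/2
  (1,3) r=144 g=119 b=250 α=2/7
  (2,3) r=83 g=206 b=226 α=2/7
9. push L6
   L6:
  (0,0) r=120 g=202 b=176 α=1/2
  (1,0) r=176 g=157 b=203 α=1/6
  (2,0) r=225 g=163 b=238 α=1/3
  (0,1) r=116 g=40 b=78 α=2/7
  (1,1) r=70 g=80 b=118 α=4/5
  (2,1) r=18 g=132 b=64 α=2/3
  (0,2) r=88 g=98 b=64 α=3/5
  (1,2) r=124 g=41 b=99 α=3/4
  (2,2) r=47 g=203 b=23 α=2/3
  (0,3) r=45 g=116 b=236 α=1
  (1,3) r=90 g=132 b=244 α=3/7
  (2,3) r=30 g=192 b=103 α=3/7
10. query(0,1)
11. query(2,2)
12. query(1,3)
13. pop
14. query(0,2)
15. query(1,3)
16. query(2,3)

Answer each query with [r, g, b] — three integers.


query (2,0) [L1,L2,L3] — begin 0,0,0
L1 α=1/2: [79/2, 159/2, 21/2]
L2 α=1: [206, 65, 35]
L3 α=1/2: [355/2, 66, 126]
→ [178, 66, 126]

(1,1) stack=L1,L2,L3; from [0,0,0]:
after L1 α=1/3: [50/3, 254/3, 28/3]
after L2 α=1/5: [308/15, 220/3, 364/15]
after L3 α=5/8: [2883/40, 445/8, 208/5]
rounded: [72, 56, 42]

at x=1,y=0 over L1,L2,L3:
after L1 α=3/4: [201/2, 639/4, 156]
after L2 α=7/8: [411/16, 6043/32, 863/8]
after L3 α=6/7: [699/112, 22363/224, 2351/56]
→ [6, 100, 42]

(0,1) stack=L1,L2,L3,L4,L5,L6; from [0,0,0]:
+L1 (α=6/7) → [1290/7, 1464/7, 1530/7]
+L2 (α=1/3) → [3238/21, 1032/7, 3613/21]
+L3 (α=7/8) → [12793/168, 6543/28, 1087/42]
+L4 (α=3/4) → [45553/672, 19227/112, 15577/168]
+L5 (α=2/5) → [69297/1120, 77393/560, 27113/280]
+L6 (α=2/7) → [121265/1568, 86353/784, 35849/392]
rounded: [77, 110, 91]

(2,2) stack=L1,L2,L3,L4,L5,L6; from [0,0,0]:
L1 α=4/5: [488/5, 524/5, 52/5]
L2 α=1/5: [2437/25, 3196/25, 573/25]
L3 α=1: [63, 200, 68]
L4 α=5/6: [619/3, 575/3, 374/3]
L5 α=1/2: [1267/6, 1073/6, 713/6]
L6 α=2/3: [1831/18, 3509/18, 989/18]
= [102, 195, 55]

query (1,3) [L1,L2,L3,L4,L5,L6] — begin 0,0,0
+L1 (α=2/7) → [368/7, 156/7, 176/7]
+L2 (α=4/7) → [7292/49, 6124/49, 640/49]
+L3 (α=1/3) → [14780/147, 16609/147, 12011/147]
+L4 (α=1/2) → [41093/294, 11171/147, 22102/147]
+L5 (α=2/7) → [290137/2058, 90841/1029, 184010/1029]
+L6 (α=3/7) → [858104/7203, 770848/7203, 1489268/7203]
= [119, 107, 207]

query (0,2) [L1,L2,L3,L4,L5] — begin 0,0,0
L1 α=3/4: [57/2, 675/4, 66]
L2 α=2/3: [115/2, 2315/12, 536/3]
L3 α=3/5: [547/5, 4313/30, 1216/15]
L4 α=3/4: [341/10, 4763/120, 2194/15]
L5 α=3/4: [2111/40, 16283/480, 4787/30]
= [53, 34, 160]

query (1,3) [L1,L2,L3,L4,L5] — begin 0,0,0
+L1 (α=2/7) → [368/7, 156/7, 176/7]
+L2 (α=4/7) → [7292/49, 6124/49, 640/49]
+L3 (α=1/3) → [14780/147, 16609/147, 12011/147]
+L4 (α=1/2) → [41093/294, 11171/147, 22102/147]
+L5 (α=2/7) → [290137/2058, 90841/1029, 184010/1029]
rounded: [141, 88, 179]

(2,3) stack=L1,L2,L3,L4,L5; from [0,0,0]:
after L1 α=2/5: [42/5, 152/5, 82]
after L2 α=3/5: [2724/25, 2719/25, 458/5]
after L3 α=4/5: [26724/125, 3219/125, 2918/25]
after L4 α=2/3: [13658/125, 41719/375, 11218/75]
after L5 α=2/7: [2544/25, 72619/525, 17998/105]
= [102, 138, 171]


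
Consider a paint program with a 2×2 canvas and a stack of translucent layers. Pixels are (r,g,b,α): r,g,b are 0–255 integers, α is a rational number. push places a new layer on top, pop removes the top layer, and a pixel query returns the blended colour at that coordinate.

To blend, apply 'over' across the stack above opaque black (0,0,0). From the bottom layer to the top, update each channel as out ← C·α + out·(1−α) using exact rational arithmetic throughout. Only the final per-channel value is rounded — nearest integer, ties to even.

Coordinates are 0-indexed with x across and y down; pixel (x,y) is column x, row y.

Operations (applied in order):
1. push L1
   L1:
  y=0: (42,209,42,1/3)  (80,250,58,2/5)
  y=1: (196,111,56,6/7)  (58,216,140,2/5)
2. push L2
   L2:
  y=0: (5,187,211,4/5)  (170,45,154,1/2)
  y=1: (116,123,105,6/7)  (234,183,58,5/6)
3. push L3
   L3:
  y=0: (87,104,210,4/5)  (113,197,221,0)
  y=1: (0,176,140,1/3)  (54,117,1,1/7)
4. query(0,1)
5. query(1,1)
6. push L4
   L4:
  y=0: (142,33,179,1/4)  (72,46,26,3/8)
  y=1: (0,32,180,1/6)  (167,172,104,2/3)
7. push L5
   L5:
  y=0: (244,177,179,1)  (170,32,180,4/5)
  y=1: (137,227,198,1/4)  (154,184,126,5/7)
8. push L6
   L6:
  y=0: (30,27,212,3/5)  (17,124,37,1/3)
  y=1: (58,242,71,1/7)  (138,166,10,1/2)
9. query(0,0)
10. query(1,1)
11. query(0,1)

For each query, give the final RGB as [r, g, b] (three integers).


(0,1) stack=L1,L2,L3; from [0,0,0]:
after L1 α=6/7: [168, 666/7, 48]
after L2 α=6/7: [864/7, 5832/49, 678/7]
after L3 α=1/3: [576/7, 20288/147, 2336/21]
rounded: [82, 138, 111]

at x=1,y=1 over L1,L2,L3:
L1 α=2/5: [116/5, 432/5, 56]
L2 α=5/6: [2983/15, 1669/10, 173/3]
L3 α=1/7: [6236/35, 5592/35, 347/7]
→ [178, 160, 50]

query (0,0) [L1,L2,L3,L4,L5,L6] — begin 0,0,0
after L1 α=1/3: [14, 209/3, 14]
after L2 α=4/5: [34/5, 2453/15, 858/5]
after L3 α=4/5: [1774/25, 8693/75, 5058/25]
after L4 α=1/4: [2218/25, 4759/50, 19649/100]
after L5 α=1: [244, 177, 179]
after L6 α=3/5: [578/5, 87, 994/5]
= [116, 87, 199]

query (1,1) [L1,L2,L3,L4,L5,L6] — begin 0,0,0
+L1 (α=2/5) → [116/5, 432/5, 56]
+L2 (α=5/6) → [2983/15, 1669/10, 173/3]
+L3 (α=1/7) → [6236/35, 5592/35, 347/7]
+L4 (α=2/3) → [17926/105, 17632/105, 601/7]
+L5 (α=5/7) → [116702/735, 131864/735, 5612/49]
+L6 (α=1/2) → [109066/735, 126937/735, 3051/49]
→ [148, 173, 62]

query (0,1) [L1,L2,L3,L4,L5,L6] — begin 0,0,0
L1 α=6/7: [168, 666/7, 48]
L2 α=6/7: [864/7, 5832/49, 678/7]
L3 α=1/3: [576/7, 20288/147, 2336/21]
L4 α=1/6: [480/7, 53072/441, 7730/63]
L5 α=1/4: [2399/28, 86441/588, 2972/21]
L6 α=1/7: [8009/98, 110157/686, 6441/49]
rounded: [82, 161, 131]
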